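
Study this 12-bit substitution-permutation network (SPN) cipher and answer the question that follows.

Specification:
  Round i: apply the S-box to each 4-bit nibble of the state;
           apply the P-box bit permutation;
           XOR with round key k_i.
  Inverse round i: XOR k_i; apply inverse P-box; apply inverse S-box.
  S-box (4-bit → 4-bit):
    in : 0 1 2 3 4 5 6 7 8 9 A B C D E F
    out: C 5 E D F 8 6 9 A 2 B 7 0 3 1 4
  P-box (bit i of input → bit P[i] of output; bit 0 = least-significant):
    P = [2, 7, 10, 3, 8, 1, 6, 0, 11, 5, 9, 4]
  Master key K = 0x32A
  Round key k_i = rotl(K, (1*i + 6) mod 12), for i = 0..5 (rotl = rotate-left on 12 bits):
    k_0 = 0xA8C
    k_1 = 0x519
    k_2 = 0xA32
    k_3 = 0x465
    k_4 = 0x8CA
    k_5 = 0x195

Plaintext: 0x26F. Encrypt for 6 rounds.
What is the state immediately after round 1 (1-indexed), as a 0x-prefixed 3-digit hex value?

s_0 = plaintext = 0x26F
s_1 = Round(s_0, k_0) = 0xCFE
s_2 = Round(s_1, k_1) = 0x55D
s_3 = Round(s_2, k_2) = 0xAA7
s_4 = Round(s_3, k_3) = 0xD5A
s_5 = Round(s_4, k_4) = 0x067
s_6 = Round(s_5, k_5) = 0x3CB

0xCFE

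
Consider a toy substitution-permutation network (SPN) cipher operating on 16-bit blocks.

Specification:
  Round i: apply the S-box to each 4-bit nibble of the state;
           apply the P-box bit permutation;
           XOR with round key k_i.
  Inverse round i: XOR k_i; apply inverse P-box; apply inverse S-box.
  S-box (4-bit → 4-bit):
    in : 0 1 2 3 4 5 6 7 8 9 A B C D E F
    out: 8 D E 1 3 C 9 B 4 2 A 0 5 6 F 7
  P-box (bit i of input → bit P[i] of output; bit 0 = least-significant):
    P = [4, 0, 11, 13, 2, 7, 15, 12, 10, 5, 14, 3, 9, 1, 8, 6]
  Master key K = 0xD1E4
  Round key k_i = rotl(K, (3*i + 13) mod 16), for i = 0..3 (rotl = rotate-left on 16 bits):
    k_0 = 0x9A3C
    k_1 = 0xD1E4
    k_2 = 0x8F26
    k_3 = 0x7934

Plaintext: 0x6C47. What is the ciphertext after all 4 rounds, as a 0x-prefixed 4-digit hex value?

s_0 = plaintext = 0x6C47
s_1 = Round(s_0, k_0) = 0xFCE9
s_2 = Round(s_1, k_1) = 0x0663
s_3 = Round(s_2, k_2) = 0x9B7A
s_4 = Round(s_3, k_3) = 0x49B3

0x49B3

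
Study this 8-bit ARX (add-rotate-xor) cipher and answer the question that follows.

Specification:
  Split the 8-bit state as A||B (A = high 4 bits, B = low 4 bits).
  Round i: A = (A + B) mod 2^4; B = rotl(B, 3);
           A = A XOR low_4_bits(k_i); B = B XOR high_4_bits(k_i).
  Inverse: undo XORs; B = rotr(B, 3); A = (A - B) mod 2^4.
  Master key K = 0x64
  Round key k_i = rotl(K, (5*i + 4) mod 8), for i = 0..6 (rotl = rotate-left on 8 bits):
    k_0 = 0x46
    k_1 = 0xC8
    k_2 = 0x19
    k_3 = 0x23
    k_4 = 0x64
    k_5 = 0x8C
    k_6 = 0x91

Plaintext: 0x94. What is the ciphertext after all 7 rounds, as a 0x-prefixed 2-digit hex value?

s_0 = plaintext = 0x94
s_1 = Round(s_0, k_0) = 0xB6
s_2 = Round(s_1, k_1) = 0x9F
s_3 = Round(s_2, k_2) = 0x1E
s_4 = Round(s_3, k_3) = 0xC5
s_5 = Round(s_4, k_4) = 0x5C
s_6 = Round(s_5, k_5) = 0xDE
s_7 = Round(s_6, k_6) = 0xAE

0xAE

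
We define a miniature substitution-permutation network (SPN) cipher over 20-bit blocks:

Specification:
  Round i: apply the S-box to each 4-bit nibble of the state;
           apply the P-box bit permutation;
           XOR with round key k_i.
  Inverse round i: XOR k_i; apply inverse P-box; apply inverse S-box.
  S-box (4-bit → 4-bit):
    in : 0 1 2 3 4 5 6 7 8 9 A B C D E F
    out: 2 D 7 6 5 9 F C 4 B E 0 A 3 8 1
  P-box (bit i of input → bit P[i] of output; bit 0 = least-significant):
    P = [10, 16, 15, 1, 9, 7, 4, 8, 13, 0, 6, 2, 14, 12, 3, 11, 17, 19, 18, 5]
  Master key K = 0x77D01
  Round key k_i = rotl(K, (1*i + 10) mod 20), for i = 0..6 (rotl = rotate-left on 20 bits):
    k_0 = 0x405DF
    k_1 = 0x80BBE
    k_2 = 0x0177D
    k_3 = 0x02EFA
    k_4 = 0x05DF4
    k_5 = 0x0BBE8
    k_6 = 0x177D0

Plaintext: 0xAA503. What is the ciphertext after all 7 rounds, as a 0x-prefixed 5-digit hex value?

s_0 = plaintext = 0xAA503
s_1 = Round(s_0, k_0) = 0x9BD73
s_2 = Round(s_1, k_1) = 0x3AA8F
s_3 = Round(s_2, k_2) = 0xC0B20
s_4 = Round(s_3, k_3) = 0x93C4A
s_5 = Round(s_4, k_4) = 0xBCFCB
s_6 = Round(s_5, k_5) = 0x08268
s_7 = Round(s_6, k_6) = 0x9D409

0x9D409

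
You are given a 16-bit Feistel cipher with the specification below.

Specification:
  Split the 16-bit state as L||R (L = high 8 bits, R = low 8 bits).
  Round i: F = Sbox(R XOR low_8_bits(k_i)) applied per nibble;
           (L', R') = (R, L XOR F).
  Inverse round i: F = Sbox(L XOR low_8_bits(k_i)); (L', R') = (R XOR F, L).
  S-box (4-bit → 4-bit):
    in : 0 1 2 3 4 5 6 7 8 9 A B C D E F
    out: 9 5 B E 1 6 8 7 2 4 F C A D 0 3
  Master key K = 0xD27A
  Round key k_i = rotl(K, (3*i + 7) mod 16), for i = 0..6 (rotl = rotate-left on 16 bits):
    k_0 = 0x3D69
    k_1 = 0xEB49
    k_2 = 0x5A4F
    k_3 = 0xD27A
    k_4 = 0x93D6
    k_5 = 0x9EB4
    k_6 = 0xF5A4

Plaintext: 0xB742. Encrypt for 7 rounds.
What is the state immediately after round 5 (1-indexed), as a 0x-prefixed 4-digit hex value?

s_0 = plaintext = 0xB742
s_1 = Round(s_0, k_0) = 0x420B
s_2 = Round(s_1, k_1) = 0x0B59
s_3 = Round(s_2, k_2) = 0x5953
s_4 = Round(s_3, k_3) = 0x53ED
s_5 = Round(s_4, k_4) = 0xEDBF
s_6 = Round(s_5, k_5) = 0xBF71
s_7 = Round(s_6, k_6) = 0x7169

0xEDBF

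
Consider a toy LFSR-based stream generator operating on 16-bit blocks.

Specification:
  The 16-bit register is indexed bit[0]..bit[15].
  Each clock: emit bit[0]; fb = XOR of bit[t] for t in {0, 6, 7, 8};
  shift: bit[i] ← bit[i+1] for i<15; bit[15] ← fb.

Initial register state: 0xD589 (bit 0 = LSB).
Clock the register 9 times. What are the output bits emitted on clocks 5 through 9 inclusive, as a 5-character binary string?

reg_0 = 0xD589
clock 1: out=1, reg = 0xEAC4
clock 2: out=0, reg = 0x7562
clock 3: out=0, reg = 0x3AB1
clock 4: out=1, reg = 0x1D58
clock 5: out=0, reg = 0x0EAC
clock 6: out=0, reg = 0x8756
clock 7: out=0, reg = 0x43AB
clock 8: out=1, reg = 0xA1D5
clock 9: out=1, reg = 0x50EA

00011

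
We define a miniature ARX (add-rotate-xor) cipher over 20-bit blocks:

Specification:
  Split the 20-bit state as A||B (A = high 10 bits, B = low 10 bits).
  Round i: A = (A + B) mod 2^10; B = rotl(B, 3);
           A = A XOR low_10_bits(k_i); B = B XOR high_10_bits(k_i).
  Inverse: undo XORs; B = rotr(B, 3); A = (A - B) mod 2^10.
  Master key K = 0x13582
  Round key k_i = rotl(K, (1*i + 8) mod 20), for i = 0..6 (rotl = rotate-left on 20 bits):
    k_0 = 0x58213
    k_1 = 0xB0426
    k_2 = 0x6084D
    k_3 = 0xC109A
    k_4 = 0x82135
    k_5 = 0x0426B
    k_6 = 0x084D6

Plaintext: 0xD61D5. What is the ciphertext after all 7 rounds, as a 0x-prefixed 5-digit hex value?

s_0 = plaintext = 0xD61D5
s_1 = Round(s_0, k_0) = 0xCFBCB
s_2 = Round(s_1, k_1) = 0xCBC9E
s_3 = Round(s_2, k_2) = 0xE0173
s_4 = Round(s_3, k_3) = 0x1A49E
s_5 = Round(s_4, k_4) = 0x0CAF9
s_6 = Round(s_5, k_5) = 0x503DD
s_7 = Round(s_6, k_6) = 0x72ECE

0x72ECE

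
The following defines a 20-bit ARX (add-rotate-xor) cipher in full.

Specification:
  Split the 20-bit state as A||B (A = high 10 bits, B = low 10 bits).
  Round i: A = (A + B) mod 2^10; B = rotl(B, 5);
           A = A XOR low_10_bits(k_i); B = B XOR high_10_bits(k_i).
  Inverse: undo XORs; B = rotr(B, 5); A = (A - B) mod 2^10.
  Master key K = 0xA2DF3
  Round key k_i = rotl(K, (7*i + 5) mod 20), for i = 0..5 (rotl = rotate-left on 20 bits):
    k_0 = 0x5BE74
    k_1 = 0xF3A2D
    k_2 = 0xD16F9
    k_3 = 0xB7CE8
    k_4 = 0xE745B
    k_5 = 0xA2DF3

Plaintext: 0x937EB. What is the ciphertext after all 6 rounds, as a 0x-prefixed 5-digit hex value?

0x7B29C

s_0 = plaintext = 0x937EB
s_1 = Round(s_0, k_0) = 0x13010
s_2 = Round(s_1, k_1) = 0x9C5CE
s_3 = Round(s_2, k_2) = 0xB1A8B
s_4 = Round(s_3, k_3) = 0x6E7AB
s_5 = Round(s_4, k_4) = 0x4FEE0
s_6 = Round(s_5, k_5) = 0x7B29C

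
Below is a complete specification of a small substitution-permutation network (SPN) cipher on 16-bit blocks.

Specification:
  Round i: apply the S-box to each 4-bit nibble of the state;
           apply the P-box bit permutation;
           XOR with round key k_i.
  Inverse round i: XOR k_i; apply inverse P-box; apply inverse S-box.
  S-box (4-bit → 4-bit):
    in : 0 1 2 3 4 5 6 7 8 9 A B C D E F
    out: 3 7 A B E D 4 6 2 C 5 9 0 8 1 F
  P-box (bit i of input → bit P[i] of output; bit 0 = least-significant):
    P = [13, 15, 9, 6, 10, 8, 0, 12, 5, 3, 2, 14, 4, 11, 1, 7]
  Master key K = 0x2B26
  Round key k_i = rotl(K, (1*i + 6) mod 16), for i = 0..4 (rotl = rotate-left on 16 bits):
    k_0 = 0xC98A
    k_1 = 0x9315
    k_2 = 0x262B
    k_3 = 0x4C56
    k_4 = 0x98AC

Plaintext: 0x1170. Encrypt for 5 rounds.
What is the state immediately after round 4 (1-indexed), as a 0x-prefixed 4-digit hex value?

s_0 = plaintext = 0x1170
s_1 = Round(s_0, k_0) = 0x60B5
s_2 = Round(s_1, k_1) = 0xA57F
s_3 = Round(s_2, k_2) = 0xC55C
s_4 = Round(s_3, k_3) = 0x1873
s_5 = Round(s_4, k_4) = 0x31F7

0x1873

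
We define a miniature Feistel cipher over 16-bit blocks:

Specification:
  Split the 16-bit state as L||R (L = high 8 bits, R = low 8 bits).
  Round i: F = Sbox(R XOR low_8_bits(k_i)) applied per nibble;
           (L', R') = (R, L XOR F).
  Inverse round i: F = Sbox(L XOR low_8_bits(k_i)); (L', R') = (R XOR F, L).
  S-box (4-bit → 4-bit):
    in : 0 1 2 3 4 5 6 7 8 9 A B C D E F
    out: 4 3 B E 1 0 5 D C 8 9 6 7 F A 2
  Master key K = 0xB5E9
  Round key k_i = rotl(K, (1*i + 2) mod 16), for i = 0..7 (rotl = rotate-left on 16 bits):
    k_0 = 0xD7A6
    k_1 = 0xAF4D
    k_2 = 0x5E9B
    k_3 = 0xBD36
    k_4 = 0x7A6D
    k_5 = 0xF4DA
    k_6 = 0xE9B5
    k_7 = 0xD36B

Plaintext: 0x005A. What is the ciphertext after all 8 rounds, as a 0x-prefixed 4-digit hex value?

s_0 = plaintext = 0x005A
s_1 = Round(s_0, k_0) = 0x5A27
s_2 = Round(s_1, k_1) = 0x2703
s_3 = Round(s_2, k_2) = 0x03AB
s_4 = Round(s_3, k_3) = 0xAB8C
s_5 = Round(s_4, k_4) = 0x8C08
s_6 = Round(s_5, k_5) = 0x0877
s_7 = Round(s_6, k_6) = 0x7773
s_8 = Round(s_7, k_7) = 0x734B

0x734B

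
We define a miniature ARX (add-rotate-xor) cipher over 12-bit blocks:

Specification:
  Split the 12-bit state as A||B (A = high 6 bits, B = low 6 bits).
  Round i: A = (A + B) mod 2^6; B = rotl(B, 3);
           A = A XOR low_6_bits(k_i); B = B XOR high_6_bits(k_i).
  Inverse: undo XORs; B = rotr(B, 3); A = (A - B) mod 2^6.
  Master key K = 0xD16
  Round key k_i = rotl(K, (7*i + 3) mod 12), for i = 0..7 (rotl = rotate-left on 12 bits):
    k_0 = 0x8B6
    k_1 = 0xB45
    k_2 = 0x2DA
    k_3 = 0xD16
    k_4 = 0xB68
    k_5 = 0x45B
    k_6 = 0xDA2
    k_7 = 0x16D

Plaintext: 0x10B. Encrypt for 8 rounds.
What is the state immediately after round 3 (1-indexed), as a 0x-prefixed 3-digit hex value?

0xE5D

s_0 = plaintext = 0x10B
s_1 = Round(s_0, k_0) = 0xE7B
s_2 = Round(s_1, k_1) = 0xC72
s_3 = Round(s_2, k_2) = 0xE5D
s_4 = Round(s_3, k_3) = 0x01F
s_5 = Round(s_4, k_4) = 0xDD6
s_6 = Round(s_5, k_5) = 0x5A3
s_7 = Round(s_6, k_6) = 0x6EA
s_8 = Round(s_7, k_7) = 0xA10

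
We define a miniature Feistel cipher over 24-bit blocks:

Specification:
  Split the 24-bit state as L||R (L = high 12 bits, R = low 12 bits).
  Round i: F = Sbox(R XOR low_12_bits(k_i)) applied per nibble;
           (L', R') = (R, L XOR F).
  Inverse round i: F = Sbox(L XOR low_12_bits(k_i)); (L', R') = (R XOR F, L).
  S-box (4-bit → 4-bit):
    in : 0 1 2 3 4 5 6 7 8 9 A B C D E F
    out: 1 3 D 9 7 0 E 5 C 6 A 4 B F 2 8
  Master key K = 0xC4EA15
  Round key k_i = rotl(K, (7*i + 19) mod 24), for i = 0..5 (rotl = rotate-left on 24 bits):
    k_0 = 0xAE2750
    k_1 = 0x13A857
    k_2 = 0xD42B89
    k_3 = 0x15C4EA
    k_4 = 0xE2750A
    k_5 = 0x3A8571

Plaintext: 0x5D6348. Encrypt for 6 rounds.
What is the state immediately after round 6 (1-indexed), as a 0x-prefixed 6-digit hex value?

0x369386

s_0 = plaintext = 0x5D6348
s_1 = Round(s_0, k_0) = 0x3482EA
s_2 = Round(s_1, k_1) = 0x2EA907
s_3 = Round(s_2, k_2) = 0x907F28
s_4 = Round(s_3, k_3) = 0xF28DBA
s_5 = Round(s_4, k_4) = 0xDBA369
s_6 = Round(s_5, k_5) = 0x369386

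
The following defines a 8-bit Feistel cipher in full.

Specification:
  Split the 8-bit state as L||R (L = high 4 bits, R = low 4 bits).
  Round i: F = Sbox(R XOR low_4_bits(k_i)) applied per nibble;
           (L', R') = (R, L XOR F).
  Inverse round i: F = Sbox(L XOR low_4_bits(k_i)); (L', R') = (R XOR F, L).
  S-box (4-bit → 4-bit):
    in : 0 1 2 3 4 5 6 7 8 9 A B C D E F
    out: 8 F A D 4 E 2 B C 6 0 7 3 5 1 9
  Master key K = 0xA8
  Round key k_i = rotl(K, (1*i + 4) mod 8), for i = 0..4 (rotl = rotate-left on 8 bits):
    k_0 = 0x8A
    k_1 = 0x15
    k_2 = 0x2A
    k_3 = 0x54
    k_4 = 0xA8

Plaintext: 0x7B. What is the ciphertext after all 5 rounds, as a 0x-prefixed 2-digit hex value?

0x2C

s_0 = plaintext = 0x7B
s_1 = Round(s_0, k_0) = 0xB8
s_2 = Round(s_1, k_1) = 0x8E
s_3 = Round(s_2, k_2) = 0xEC
s_4 = Round(s_3, k_3) = 0xC2
s_5 = Round(s_4, k_4) = 0x2C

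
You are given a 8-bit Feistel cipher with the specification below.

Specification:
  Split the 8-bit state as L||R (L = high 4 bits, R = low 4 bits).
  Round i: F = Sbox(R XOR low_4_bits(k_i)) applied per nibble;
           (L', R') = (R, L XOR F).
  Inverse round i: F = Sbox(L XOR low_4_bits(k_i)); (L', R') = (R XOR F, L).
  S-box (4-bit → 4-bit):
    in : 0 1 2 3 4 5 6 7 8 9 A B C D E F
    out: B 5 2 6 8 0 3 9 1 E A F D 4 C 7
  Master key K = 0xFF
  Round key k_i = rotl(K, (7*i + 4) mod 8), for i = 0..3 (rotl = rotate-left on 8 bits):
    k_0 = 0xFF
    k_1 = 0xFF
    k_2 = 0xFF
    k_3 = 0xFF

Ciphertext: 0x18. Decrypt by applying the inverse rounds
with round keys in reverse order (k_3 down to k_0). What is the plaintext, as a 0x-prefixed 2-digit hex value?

s_0 = ciphertext = 0x18
s_1 = InvRound(s_0, k_3) = 0x41
s_2 = InvRound(s_1, k_2) = 0xE4
s_3 = InvRound(s_2, k_1) = 0x1E
s_4 = InvRound(s_3, k_0) = 0x21

0x21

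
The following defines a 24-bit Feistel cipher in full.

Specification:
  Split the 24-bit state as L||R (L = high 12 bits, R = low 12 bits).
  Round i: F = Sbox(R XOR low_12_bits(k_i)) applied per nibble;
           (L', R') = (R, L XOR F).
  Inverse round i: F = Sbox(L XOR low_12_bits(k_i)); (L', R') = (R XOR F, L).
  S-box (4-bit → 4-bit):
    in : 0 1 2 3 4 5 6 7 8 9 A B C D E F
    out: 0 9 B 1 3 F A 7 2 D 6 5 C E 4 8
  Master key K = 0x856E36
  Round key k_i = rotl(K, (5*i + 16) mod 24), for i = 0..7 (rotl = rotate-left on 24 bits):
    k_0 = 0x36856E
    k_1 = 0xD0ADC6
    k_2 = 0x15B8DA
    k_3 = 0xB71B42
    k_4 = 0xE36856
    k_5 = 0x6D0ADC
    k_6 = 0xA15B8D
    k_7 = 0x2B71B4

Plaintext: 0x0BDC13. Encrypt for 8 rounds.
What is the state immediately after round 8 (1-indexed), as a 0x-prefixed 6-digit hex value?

s_0 = plaintext = 0x0BDC13
s_1 = Round(s_0, k_0) = 0xC13DC3
s_2 = Round(s_1, k_1) = 0xDC3C1C
s_3 = Round(s_2, k_2) = 0xC1CE09
s_4 = Round(s_3, k_3) = 0xE09329
s_5 = Round(s_4, k_4) = 0x329B71
s_6 = Round(s_5, k_5) = 0xB71A47
s_7 = Round(s_6, k_6) = 0xA472B7
s_8 = Round(s_7, k_7) = 0x2B7B46

0x2B7B46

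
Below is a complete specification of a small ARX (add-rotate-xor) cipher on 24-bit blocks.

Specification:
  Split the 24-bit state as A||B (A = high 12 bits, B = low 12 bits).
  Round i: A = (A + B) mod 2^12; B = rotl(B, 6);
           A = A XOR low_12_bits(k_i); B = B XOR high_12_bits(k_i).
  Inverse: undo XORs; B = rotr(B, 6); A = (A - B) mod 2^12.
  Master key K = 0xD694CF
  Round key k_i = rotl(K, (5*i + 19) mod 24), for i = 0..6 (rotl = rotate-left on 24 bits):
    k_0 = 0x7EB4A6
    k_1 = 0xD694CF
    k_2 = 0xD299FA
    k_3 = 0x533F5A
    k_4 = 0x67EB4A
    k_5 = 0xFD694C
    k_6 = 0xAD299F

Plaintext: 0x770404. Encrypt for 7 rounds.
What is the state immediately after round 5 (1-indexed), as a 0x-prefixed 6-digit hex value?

0x4EEB0D

s_0 = plaintext = 0x770404
s_1 = Round(s_0, k_0) = 0xFD26FB
s_2 = Round(s_1, k_1) = 0x2023B2
s_3 = Round(s_2, k_2) = 0xC4E1A7
s_4 = Round(s_3, k_3) = 0x2AFCF5
s_5 = Round(s_4, k_4) = 0x4EEB0D
s_6 = Round(s_5, k_5) = 0x6B7CBA
s_7 = Round(s_6, k_6) = 0xAEE460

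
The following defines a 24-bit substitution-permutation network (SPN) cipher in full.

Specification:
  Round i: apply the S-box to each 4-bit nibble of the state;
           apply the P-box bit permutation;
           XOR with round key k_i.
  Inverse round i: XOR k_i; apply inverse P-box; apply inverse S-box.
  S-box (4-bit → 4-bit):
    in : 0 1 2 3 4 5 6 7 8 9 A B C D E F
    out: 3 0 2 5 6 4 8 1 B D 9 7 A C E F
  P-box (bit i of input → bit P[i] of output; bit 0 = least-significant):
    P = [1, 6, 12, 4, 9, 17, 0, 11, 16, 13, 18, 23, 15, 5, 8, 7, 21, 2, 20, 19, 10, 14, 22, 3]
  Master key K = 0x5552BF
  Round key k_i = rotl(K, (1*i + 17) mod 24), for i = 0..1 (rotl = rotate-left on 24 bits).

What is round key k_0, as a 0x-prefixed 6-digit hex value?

0x7EAAA5

K = 0x5552BF
k_0 = rotl(K, (1*0+17) mod 24) = rotl(K, 17) = 0x7EAAA5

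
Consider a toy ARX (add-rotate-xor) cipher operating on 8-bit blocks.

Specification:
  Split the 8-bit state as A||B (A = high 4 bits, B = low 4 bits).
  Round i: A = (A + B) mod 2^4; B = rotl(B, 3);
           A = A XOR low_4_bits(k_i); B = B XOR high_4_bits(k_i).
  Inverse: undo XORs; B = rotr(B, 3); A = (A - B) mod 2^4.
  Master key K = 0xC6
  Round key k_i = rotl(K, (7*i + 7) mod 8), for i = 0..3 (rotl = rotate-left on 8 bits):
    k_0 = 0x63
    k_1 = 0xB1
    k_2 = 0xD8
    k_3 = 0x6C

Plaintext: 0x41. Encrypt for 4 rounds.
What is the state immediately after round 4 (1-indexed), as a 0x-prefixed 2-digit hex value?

0x8B

s_0 = plaintext = 0x41
s_1 = Round(s_0, k_0) = 0x6E
s_2 = Round(s_1, k_1) = 0x5C
s_3 = Round(s_2, k_2) = 0x9B
s_4 = Round(s_3, k_3) = 0x8B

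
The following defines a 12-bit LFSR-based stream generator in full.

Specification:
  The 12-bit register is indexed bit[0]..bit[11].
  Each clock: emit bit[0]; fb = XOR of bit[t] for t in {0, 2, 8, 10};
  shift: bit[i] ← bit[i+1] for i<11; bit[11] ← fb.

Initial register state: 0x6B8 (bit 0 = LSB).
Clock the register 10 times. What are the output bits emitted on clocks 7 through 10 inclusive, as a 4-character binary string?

reg_0 = 0x6B8
clock 1: out=0, reg = 0xB5C
clock 2: out=0, reg = 0x5AE
clock 3: out=0, reg = 0xAD7
clock 4: out=1, reg = 0x56B
clock 5: out=1, reg = 0xAB5
clock 6: out=1, reg = 0x55A
clock 7: out=0, reg = 0x2AD
clock 8: out=1, reg = 0x156
clock 9: out=0, reg = 0x0AB
clock 10: out=1, reg = 0x855

0101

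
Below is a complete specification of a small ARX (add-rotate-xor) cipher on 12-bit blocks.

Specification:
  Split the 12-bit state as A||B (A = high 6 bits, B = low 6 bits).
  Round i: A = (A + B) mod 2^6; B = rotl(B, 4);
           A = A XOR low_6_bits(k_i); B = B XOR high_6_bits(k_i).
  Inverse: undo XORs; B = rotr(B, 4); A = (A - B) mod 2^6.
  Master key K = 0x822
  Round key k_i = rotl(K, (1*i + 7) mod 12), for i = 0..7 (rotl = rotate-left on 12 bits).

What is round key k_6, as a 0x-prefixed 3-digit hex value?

0x045

K = 0x822
k_0 = rotl(K, (1*0+7) mod 12) = rotl(K, 7) = 0x141
k_1 = rotl(K, (1*1+7) mod 12) = rotl(K, 8) = 0x282
k_2 = rotl(K, (1*2+7) mod 12) = rotl(K, 9) = 0x504
k_3 = rotl(K, (1*3+7) mod 12) = rotl(K, 10) = 0xA08
k_4 = rotl(K, (1*4+7) mod 12) = rotl(K, 11) = 0x411
k_5 = rotl(K, (1*5+7) mod 12) = rotl(K, 0) = 0x822
k_6 = rotl(K, (1*6+7) mod 12) = rotl(K, 1) = 0x045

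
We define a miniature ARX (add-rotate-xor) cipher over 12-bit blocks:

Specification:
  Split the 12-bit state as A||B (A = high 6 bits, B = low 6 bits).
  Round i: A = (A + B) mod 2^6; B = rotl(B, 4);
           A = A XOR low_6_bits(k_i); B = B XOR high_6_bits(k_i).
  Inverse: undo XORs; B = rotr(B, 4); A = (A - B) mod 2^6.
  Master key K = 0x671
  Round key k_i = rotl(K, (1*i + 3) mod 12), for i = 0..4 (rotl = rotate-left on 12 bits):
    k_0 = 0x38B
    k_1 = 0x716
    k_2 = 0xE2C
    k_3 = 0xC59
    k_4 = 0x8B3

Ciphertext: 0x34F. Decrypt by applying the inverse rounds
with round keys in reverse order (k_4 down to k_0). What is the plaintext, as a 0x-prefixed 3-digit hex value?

0xDDB

s_0 = ciphertext = 0x34F
s_1 = InvRound(s_0, k_4) = 0x236
s_2 = InvRound(s_1, k_3) = 0xD5C
s_3 = InvRound(s_2, k_2) = 0x1D2
s_4 = InvRound(s_3, k_1) = 0x678
s_5 = InvRound(s_4, k_0) = 0xDDB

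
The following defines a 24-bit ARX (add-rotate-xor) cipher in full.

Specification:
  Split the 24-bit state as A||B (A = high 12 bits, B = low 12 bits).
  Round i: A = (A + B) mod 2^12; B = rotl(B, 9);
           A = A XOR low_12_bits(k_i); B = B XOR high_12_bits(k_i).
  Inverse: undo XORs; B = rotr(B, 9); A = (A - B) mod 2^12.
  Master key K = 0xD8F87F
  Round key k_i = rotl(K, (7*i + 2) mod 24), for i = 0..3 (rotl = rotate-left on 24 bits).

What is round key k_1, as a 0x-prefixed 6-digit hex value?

K = 0xD8F87F
k_0 = rotl(K, (7*0+2) mod 24) = rotl(K, 2) = 0x63E1FF
k_1 = rotl(K, (7*1+2) mod 24) = rotl(K, 9) = 0xF0FFB1

0xF0FFB1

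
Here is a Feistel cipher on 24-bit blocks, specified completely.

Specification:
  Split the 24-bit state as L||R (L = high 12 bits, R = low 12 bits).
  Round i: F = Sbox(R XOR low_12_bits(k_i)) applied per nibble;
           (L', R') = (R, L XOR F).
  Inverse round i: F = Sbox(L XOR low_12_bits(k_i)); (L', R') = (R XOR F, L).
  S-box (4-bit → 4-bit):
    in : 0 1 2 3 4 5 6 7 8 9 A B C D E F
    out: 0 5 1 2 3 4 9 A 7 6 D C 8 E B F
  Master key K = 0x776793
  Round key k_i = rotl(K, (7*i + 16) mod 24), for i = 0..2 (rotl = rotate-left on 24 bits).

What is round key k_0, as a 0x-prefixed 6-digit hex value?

K = 0x776793
k_0 = rotl(K, (7*0+16) mod 24) = rotl(K, 16) = 0x937767

0x937767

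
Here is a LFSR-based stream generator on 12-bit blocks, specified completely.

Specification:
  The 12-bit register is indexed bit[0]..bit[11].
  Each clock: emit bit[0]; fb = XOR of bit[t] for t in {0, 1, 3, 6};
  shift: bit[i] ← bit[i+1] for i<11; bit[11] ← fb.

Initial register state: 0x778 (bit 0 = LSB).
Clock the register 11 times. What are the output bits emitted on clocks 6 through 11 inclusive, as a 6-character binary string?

reg_0 = 0x778
clock 1: out=0, reg = 0x3BC
clock 2: out=0, reg = 0x9DE
clock 3: out=0, reg = 0xCEF
clock 4: out=1, reg = 0x677
clock 5: out=1, reg = 0xB3B
clock 6: out=1, reg = 0xD9D
clock 7: out=1, reg = 0x6CE
clock 8: out=0, reg = 0xB67
clock 9: out=1, reg = 0xDB3
clock 10: out=1, reg = 0x6D9
clock 11: out=1, reg = 0xB6C

110111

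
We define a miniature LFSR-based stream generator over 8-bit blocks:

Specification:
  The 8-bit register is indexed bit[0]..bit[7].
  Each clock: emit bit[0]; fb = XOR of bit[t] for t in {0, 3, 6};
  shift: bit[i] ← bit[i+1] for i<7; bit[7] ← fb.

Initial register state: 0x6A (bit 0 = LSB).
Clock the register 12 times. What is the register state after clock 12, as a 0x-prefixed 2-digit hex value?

0xED

reg_0 = 0x6A
clock 1: out=0, reg = 0x35
clock 2: out=1, reg = 0x9A
clock 3: out=0, reg = 0xCD
clock 4: out=1, reg = 0xE6
clock 5: out=0, reg = 0xF3
clock 6: out=1, reg = 0x79
clock 7: out=1, reg = 0xBC
clock 8: out=0, reg = 0xDE
clock 9: out=0, reg = 0x6F
clock 10: out=1, reg = 0xB7
clock 11: out=1, reg = 0xDB
clock 12: out=1, reg = 0xED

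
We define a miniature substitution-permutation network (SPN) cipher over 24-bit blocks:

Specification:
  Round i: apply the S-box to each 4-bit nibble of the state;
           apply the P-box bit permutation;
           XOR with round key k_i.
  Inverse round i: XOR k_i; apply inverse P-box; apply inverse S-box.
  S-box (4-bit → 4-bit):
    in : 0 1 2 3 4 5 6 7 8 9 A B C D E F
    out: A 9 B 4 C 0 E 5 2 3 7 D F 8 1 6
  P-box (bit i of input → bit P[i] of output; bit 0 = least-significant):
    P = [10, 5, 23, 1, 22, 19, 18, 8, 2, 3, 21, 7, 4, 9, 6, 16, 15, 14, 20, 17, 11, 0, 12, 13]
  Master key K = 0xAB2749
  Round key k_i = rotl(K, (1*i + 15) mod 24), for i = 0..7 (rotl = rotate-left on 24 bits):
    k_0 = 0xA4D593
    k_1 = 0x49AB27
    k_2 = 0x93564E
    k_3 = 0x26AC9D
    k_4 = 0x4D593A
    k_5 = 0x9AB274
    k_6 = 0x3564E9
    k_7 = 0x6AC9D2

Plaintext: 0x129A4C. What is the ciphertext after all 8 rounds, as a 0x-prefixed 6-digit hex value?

0x4B1FCF

s_0 = plaintext = 0x129A4C
s_1 = Round(s_0, k_0) = 0x023AAD
s_2 = Round(s_1, k_1) = 0x274B68
s_3 = Round(s_2, k_2) = 0xAEFFAB
s_4 = Round(s_3, k_3) = 0xCA32D6
s_5 = Round(s_4, k_4) = 0xDDA0D5
s_6 = Round(s_5, k_5) = 0x9891AC
s_7 = Round(s_6, k_6) = 0xF92A5E
s_8 = Round(s_7, k_7) = 0x4B1FCF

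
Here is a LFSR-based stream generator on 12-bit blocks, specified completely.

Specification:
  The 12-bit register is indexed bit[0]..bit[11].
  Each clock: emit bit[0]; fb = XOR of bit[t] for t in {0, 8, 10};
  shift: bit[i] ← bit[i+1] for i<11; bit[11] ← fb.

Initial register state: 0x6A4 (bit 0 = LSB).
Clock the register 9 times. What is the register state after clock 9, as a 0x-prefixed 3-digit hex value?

0xF7B

reg_0 = 0x6A4
clock 1: out=0, reg = 0xB52
clock 2: out=0, reg = 0xDA9
clock 3: out=1, reg = 0xED4
clock 4: out=0, reg = 0xF6A
clock 5: out=0, reg = 0x7B5
clock 6: out=1, reg = 0xBDA
clock 7: out=0, reg = 0xDED
clock 8: out=1, reg = 0xEF6
clock 9: out=0, reg = 0xF7B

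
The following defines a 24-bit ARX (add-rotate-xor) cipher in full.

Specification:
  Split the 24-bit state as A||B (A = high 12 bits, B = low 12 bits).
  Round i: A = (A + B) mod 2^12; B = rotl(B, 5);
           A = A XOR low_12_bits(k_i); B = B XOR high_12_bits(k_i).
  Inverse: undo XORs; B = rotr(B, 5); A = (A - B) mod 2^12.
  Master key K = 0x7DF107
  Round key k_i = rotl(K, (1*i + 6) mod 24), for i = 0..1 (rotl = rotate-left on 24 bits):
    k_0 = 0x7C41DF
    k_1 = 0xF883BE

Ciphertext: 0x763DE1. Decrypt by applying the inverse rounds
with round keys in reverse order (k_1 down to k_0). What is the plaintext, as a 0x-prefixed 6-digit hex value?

0x5FBB9A

s_0 = ciphertext = 0x763DE1
s_1 = InvRound(s_0, k_1) = 0x04A493
s_2 = InvRound(s_1, k_0) = 0x5FBB9A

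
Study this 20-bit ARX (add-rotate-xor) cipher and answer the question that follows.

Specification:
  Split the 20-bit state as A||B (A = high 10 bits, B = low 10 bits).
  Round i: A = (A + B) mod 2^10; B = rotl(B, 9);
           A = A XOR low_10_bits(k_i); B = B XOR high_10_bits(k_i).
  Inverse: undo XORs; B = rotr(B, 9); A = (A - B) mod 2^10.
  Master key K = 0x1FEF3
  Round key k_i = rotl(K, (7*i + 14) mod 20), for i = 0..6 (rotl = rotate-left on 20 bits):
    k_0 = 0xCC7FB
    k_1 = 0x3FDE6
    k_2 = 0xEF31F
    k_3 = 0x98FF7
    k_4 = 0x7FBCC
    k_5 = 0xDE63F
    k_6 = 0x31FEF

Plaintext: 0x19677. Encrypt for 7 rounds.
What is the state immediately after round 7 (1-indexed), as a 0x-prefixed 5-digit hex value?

s_0 = plaintext = 0x19677
s_1 = Round(s_0, k_0) = 0x49C0A
s_2 = Round(s_1, k_1) = 0x35CFA
s_3 = Round(s_2, k_2) = 0xB3BC1
s_4 = Round(s_3, k_3) = 0x5E183
s_5 = Round(s_4, k_4) = 0x4DF3F
s_6 = Round(s_5, k_5) = 0x924E6
s_7 = Round(s_6, k_6) = 0x300B4

0x300B4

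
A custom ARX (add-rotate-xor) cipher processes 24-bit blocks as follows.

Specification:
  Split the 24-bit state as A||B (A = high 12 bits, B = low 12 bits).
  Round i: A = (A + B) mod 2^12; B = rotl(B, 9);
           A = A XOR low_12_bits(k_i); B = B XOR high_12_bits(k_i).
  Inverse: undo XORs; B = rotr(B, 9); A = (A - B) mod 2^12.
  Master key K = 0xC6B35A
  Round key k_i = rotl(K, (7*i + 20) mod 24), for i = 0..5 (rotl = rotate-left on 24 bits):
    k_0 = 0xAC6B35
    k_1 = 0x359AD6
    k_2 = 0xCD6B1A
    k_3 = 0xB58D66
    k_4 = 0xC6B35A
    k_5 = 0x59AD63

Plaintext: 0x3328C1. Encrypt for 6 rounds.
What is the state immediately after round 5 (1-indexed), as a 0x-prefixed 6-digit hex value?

0x153BA4

s_0 = plaintext = 0x3328C1
s_1 = Round(s_0, k_0) = 0x0C69DE
s_2 = Round(s_1, k_1) = 0x072E62
s_3 = Round(s_2, k_2) = 0x5CE91A
s_4 = Round(s_3, k_3) = 0x38EE7B
s_5 = Round(s_4, k_4) = 0x153BA4
s_6 = Round(s_5, k_5) = 0x194CEE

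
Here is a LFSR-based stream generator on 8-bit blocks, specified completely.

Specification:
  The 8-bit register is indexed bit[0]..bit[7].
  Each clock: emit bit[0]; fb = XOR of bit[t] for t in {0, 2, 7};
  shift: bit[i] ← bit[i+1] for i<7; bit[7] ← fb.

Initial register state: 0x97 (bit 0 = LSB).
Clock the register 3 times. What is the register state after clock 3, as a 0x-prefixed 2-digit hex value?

0x32

reg_0 = 0x97
clock 1: out=1, reg = 0xCB
clock 2: out=1, reg = 0x65
clock 3: out=1, reg = 0x32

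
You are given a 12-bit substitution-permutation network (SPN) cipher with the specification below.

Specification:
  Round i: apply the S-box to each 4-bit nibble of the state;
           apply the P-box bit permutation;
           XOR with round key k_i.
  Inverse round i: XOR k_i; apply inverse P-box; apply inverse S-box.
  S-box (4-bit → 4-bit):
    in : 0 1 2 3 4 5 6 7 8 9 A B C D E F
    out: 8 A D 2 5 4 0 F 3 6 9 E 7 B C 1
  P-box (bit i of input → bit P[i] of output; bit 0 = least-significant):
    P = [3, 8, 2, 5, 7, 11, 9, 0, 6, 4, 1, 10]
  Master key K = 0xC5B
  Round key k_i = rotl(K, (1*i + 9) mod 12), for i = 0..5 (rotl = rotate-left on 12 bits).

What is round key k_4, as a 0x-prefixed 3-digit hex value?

0x8B7

K = 0xC5B
k_0 = rotl(K, (1*0+9) mod 12) = rotl(K, 9) = 0x78B
k_1 = rotl(K, (1*1+9) mod 12) = rotl(K, 10) = 0xF16
k_2 = rotl(K, (1*2+9) mod 12) = rotl(K, 11) = 0xE2D
k_3 = rotl(K, (1*3+9) mod 12) = rotl(K, 0) = 0xC5B
k_4 = rotl(K, (1*4+9) mod 12) = rotl(K, 1) = 0x8B7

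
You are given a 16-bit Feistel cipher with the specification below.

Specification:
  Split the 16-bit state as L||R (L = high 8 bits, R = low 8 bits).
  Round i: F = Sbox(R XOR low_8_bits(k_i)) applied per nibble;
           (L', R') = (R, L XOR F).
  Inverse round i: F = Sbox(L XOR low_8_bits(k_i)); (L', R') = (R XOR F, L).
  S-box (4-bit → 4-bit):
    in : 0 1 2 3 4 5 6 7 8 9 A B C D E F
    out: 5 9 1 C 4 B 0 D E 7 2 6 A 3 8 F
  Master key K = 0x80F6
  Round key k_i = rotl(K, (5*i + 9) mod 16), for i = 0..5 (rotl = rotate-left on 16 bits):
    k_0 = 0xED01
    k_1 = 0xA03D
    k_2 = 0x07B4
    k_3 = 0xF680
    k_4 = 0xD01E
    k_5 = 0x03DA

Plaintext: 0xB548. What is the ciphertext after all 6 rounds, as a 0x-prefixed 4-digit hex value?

s_0 = plaintext = 0xB548
s_1 = Round(s_0, k_0) = 0x48F2
s_2 = Round(s_1, k_1) = 0xF2E7
s_3 = Round(s_2, k_2) = 0xE74E
s_4 = Round(s_3, k_3) = 0x4E4F
s_5 = Round(s_4, k_4) = 0x4FF7
s_6 = Round(s_5, k_5) = 0xF75C

0xF75C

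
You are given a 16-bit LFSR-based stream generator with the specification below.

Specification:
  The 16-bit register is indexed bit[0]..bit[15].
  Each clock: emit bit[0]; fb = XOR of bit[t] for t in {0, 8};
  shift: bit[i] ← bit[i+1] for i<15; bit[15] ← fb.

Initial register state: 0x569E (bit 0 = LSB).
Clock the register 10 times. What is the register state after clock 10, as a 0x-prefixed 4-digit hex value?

reg_0 = 0x569E
clock 1: out=0, reg = 0x2B4F
clock 2: out=1, reg = 0x15A7
clock 3: out=1, reg = 0x0AD3
clock 4: out=1, reg = 0x8569
clock 5: out=1, reg = 0x42B4
clock 6: out=0, reg = 0x215A
clock 7: out=0, reg = 0x90AD
clock 8: out=1, reg = 0xC856
clock 9: out=0, reg = 0x642B
clock 10: out=1, reg = 0xB215

0xB215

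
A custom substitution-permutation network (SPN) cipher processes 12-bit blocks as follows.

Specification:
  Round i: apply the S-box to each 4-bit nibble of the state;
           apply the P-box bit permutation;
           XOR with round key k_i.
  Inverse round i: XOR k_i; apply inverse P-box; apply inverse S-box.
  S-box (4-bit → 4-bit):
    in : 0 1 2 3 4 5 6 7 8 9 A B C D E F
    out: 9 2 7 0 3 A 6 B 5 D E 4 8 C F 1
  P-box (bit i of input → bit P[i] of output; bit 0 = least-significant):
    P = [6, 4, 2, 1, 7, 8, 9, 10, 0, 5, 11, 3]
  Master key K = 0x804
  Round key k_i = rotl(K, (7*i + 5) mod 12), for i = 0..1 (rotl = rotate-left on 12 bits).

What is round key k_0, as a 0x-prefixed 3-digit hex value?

K = 0x804
k_0 = rotl(K, (7*0+5) mod 12) = rotl(K, 5) = 0x090

0x090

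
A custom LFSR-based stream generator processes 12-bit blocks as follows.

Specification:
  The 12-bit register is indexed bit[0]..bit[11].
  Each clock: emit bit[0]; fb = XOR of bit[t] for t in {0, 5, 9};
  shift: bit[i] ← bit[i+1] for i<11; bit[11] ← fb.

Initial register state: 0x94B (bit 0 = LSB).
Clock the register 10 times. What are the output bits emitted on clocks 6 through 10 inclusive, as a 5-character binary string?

01010

reg_0 = 0x94B
clock 1: out=1, reg = 0xCA5
clock 2: out=1, reg = 0x652
clock 3: out=0, reg = 0xB29
clock 4: out=1, reg = 0xD94
clock 5: out=0, reg = 0x6CA
clock 6: out=0, reg = 0xB65
clock 7: out=1, reg = 0xDB2
clock 8: out=0, reg = 0xED9
clock 9: out=1, reg = 0x76C
clock 10: out=0, reg = 0x3B6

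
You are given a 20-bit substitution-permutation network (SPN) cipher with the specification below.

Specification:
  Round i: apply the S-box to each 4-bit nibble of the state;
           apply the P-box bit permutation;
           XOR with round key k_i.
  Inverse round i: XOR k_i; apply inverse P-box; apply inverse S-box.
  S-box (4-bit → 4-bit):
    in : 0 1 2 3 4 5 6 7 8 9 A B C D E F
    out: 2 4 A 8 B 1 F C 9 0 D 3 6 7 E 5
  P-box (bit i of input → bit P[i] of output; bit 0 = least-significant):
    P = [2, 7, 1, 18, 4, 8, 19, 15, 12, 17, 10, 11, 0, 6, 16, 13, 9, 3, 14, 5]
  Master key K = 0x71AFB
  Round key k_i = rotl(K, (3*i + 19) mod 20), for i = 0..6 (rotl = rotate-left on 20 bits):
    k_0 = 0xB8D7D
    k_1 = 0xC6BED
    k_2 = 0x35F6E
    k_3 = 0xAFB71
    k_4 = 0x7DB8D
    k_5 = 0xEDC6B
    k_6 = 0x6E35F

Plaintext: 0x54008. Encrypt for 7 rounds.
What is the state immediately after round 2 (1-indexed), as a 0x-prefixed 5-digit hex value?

s_0 = plaintext = 0x54008
s_1 = Round(s_0, k_0) = 0xDAE38
s_2 = Round(s_1, k_1) = 0xB85E0
s_3 = Round(s_2, k_2) = 0xBECE7
s_4 = Round(s_3, k_3) = 0x55C3B
s_5 = Round(s_4, k_4) = 0x55D08
s_6 = Round(s_5, k_5) = 0x8CB6E
s_7 = Round(s_6, k_6) = 0x970AD

0xB85E0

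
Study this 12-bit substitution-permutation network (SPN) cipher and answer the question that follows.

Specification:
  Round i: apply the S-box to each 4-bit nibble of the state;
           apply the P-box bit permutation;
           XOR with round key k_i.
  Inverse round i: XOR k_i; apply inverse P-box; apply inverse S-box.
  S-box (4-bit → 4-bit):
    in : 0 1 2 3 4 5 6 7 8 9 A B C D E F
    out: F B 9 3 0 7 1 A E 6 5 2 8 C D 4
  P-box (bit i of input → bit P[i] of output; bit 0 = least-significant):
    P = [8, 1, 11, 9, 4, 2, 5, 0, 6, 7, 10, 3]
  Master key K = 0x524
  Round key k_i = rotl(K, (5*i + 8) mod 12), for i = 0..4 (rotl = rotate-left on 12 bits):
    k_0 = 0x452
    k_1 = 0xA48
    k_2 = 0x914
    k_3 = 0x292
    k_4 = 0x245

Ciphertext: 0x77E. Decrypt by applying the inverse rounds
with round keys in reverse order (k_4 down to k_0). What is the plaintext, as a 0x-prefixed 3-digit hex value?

s_0 = ciphertext = 0x77E
s_1 = InvRound(s_0, k_4) = 0xDE3
s_2 = InvRound(s_1, k_3) = 0xAEE
s_3 = InvRound(s_2, k_2) = 0x1A1
s_4 = InvRound(s_3, k_1) = 0x1DE
s_5 = InvRound(s_4, k_0) = 0x8B6

0x8B6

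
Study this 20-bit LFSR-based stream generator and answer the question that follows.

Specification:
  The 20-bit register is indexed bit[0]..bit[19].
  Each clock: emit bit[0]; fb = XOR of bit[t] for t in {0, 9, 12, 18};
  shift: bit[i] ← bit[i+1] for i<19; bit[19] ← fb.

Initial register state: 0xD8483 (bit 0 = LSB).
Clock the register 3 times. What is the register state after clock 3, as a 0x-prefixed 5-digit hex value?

0x5B090

reg_0 = 0xD8483
clock 1: out=1, reg = 0x6C241
clock 2: out=1, reg = 0xB6120
clock 3: out=0, reg = 0x5B090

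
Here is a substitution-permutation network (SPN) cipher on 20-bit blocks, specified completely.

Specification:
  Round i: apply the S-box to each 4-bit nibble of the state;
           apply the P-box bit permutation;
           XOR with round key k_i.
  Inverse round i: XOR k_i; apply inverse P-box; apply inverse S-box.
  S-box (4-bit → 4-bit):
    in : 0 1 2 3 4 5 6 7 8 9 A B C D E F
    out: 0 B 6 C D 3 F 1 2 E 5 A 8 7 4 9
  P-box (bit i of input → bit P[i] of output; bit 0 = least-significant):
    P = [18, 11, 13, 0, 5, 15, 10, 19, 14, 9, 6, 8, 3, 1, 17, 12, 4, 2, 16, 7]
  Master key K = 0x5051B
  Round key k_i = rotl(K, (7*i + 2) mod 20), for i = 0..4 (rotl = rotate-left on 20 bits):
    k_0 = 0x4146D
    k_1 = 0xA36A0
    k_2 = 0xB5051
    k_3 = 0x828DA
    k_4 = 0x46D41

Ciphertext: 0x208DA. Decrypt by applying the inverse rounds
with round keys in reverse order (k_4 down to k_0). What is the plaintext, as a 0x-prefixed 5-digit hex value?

0xAACCA

s_0 = ciphertext = 0x208DA
s_1 = InvRound(s_0, k_4) = 0xFDFE4
s_2 = InvRound(s_1, k_3) = 0xD61DA
s_3 = InvRound(s_2, k_2) = 0xC6C04
s_4 = InvRound(s_3, k_1) = 0xB3575
s_5 = InvRound(s_4, k_0) = 0xAACCA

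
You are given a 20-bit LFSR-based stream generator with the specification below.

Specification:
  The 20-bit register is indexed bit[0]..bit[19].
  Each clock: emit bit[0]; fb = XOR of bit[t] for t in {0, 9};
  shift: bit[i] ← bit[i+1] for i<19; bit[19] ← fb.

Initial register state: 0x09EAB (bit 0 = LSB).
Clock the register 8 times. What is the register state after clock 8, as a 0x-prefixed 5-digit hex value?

reg_0 = 0x09EAB
clock 1: out=1, reg = 0x04F55
clock 2: out=1, reg = 0x027AA
clock 3: out=0, reg = 0x813D5
clock 4: out=1, reg = 0x409EA
clock 5: out=0, reg = 0x204F5
clock 6: out=1, reg = 0x9027A
clock 7: out=0, reg = 0xC813D
clock 8: out=1, reg = 0xE409E

0xE409E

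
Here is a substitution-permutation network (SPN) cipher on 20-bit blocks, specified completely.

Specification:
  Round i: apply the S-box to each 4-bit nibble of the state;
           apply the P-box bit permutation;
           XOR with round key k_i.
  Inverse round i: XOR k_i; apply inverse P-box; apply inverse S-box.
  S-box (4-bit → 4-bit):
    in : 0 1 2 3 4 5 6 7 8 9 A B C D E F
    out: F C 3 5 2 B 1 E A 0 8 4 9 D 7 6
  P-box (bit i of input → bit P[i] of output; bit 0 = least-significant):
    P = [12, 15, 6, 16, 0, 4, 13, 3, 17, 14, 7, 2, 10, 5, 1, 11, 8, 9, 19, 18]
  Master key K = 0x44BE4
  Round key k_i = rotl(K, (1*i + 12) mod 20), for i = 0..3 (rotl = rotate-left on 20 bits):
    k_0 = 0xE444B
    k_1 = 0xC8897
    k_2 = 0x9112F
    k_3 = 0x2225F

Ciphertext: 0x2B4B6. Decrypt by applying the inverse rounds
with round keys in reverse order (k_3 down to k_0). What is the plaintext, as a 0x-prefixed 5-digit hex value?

s_0 = ciphertext = 0x2B4B6
s_1 = InvRound(s_0, k_3) = 0x42BCE
s_2 = InvRound(s_1, k_2) = 0x78B3D
s_3 = InvRound(s_2, k_1) = 0xEF3AA
s_4 = InvRound(s_3, k_0) = 0x22B3E

0x22B3E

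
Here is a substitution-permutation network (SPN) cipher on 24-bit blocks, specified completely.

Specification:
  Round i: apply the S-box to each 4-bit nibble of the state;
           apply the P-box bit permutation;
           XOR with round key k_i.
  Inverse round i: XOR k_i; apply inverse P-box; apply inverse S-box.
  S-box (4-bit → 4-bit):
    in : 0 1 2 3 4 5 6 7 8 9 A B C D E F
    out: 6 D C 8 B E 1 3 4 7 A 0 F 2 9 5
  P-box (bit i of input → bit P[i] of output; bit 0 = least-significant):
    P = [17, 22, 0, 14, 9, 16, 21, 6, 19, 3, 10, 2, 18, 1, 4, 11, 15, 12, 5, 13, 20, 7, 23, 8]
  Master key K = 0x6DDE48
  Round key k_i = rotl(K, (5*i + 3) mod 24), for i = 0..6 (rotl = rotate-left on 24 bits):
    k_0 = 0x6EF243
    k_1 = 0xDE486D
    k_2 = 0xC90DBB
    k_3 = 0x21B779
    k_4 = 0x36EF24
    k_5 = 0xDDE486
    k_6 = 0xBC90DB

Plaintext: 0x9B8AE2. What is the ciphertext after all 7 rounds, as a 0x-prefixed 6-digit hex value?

s_0 = plaintext = 0x9B8AE2
s_1 = Round(s_0, k_0) = 0xFEB09E
s_2 = Round(s_1, k_1) = 0x6DAE65
s_3 = Round(s_2, k_2) = 0x9157BC
s_4 = Round(s_3, k_3) = 0xFB5FC2
s_5 = Round(s_4, k_4) = 0x8FA177
s_6 = Round(s_5, k_5) = 0x166AA0
s_7 = Round(s_6, k_6) = 0x691196

0x691196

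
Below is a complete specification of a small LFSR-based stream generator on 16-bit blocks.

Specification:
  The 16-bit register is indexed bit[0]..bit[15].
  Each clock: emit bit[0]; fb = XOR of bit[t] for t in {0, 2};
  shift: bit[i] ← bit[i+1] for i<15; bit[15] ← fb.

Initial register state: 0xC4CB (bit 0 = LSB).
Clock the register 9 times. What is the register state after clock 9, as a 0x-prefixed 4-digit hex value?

reg_0 = 0xC4CB
clock 1: out=1, reg = 0xE265
clock 2: out=1, reg = 0x7132
clock 3: out=0, reg = 0x3899
clock 4: out=1, reg = 0x9C4C
clock 5: out=0, reg = 0xCE26
clock 6: out=0, reg = 0xE713
clock 7: out=1, reg = 0xF389
clock 8: out=1, reg = 0xF9C4
clock 9: out=0, reg = 0xFCE2

0xFCE2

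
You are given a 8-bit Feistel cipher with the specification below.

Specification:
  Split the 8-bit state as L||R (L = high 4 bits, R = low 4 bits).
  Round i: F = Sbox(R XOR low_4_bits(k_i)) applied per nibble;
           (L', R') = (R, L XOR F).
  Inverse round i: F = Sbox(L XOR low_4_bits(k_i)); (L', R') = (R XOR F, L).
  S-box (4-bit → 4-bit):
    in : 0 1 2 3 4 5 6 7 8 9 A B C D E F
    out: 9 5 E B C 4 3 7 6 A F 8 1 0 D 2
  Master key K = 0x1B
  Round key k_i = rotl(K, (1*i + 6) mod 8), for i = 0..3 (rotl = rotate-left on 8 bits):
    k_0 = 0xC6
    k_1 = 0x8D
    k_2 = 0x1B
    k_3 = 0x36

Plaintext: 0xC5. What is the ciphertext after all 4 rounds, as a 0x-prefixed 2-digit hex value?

0x26

s_0 = plaintext = 0xC5
s_1 = Round(s_0, k_0) = 0x57
s_2 = Round(s_1, k_1) = 0x7A
s_3 = Round(s_2, k_2) = 0xA2
s_4 = Round(s_3, k_3) = 0x26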